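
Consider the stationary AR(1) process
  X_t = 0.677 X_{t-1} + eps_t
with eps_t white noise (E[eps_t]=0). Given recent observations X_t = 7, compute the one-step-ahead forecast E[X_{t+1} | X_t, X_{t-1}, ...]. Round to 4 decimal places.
E[X_{t+1} \mid \mathcal F_t] = 4.7390

For an AR(p) model X_t = c + sum_i phi_i X_{t-i} + eps_t, the
one-step-ahead conditional mean is
  E[X_{t+1} | X_t, ...] = c + sum_i phi_i X_{t+1-i}.
Substitute known values:
  E[X_{t+1} | ...] = (0.677) * (7)
                   = 4.7390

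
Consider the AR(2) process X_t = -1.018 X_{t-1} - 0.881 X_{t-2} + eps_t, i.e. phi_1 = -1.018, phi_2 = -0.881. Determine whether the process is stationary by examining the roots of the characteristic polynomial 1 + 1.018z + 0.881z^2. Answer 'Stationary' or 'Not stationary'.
\text{Stationary}

The AR(p) characteristic polynomial is P(z) = 1 + 1.018z + 0.881z^2.
Stationarity requires all roots to lie outside the unit circle, i.e. |z| > 1 for every root.
Set 1 + (1.018) z + (0.881) z^2 = 0, i.e. a z^2 + b z + c = 0 with a = 0.881, b = 1.018, c = 1.
Discriminant D = b^2 - 4ac = (1.018)^2 - 4*(0.881)*1 = 1.036324 - (3.524) = -2.487676.
D < 0, so the roots are the complex-conjugate pair z = (-b +/- i sqrt(-D)) / (2a) = -0.5778 +/- 0.8951i.
For a conjugate pair |z|^2 = z * conj(z) = (product of roots) = c/a = 1/(0.881) = 1.135074, so |z| = sqrt(1.135074) = 1.0654 for both roots.
Moduli of all roots: 1.0654, 1.0654.
All moduli strictly greater than 1? Yes.
Verdict: Stationary.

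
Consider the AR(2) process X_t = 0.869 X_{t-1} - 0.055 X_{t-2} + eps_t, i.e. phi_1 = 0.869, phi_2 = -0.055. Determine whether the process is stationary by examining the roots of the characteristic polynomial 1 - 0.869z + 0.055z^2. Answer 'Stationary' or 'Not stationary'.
\text{Stationary}

The AR(p) characteristic polynomial is P(z) = 1 - 0.869z + 0.055z^2.
Stationarity requires all roots to lie outside the unit circle, i.e. |z| > 1 for every root.
Set 1 + (-0.869) z + (0.055) z^2 = 0, i.e. a z^2 + b z + c = 0 with a = 0.055, b = -0.869, c = 1.
Discriminant D = b^2 - 4ac = (-0.869)^2 - 4*(0.055)*1 = 0.755161 - (0.22) = 0.535161.
D >= 0, so the roots are real: z = (-b +/- sqrt(D)) / (2a) = (0.869 +/- 0.731547) / (0.11).
  z_1 = (0.869 + 0.731547) / (0.11) = 14.5504,   |z_1| = 14.5504.
  z_2 = (0.869 - 0.731547) / (0.11) = 1.2496,   |z_2| = 1.2496.
Moduli of all roots: 14.5504, 1.2496.
All moduli strictly greater than 1? Yes.
Verdict: Stationary.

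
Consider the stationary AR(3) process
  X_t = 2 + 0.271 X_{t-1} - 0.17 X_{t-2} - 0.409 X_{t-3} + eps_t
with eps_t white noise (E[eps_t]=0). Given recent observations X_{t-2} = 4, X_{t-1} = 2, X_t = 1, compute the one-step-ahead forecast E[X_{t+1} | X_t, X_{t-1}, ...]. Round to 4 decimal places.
E[X_{t+1} \mid \mathcal F_t] = 0.2950

For an AR(p) model X_t = c + sum_i phi_i X_{t-i} + eps_t, the
one-step-ahead conditional mean is
  E[X_{t+1} | X_t, ...] = c + sum_i phi_i X_{t+1-i}.
Substitute known values:
  E[X_{t+1} | ...] = 2 + (0.271) * (1) + (-0.17) * (2) + (-0.409) * (4)
                   = 0.2950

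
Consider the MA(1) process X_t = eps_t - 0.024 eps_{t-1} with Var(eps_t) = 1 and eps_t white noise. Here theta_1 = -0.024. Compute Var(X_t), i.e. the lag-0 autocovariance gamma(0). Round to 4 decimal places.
\gamma(0) = 1.0006

For an MA(q) process X_t = eps_t + sum_i theta_i eps_{t-i} with
Var(eps_t) = sigma^2, the variance is
  gamma(0) = sigma^2 * (1 + sum_i theta_i^2).
  sum_i theta_i^2 = (-0.024)^2 = 0.000576.
  gamma(0) = 1 * (1 + 0.000576) = 1 * 1.000576 = 1.000576, which rounds to 1.0006.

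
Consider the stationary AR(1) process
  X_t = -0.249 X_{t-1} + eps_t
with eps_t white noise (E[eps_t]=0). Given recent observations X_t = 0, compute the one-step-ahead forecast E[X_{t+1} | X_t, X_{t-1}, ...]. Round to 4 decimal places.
E[X_{t+1} \mid \mathcal F_t] = 0.0000

For an AR(p) model X_t = c + sum_i phi_i X_{t-i} + eps_t, the
one-step-ahead conditional mean is
  E[X_{t+1} | X_t, ...] = c + sum_i phi_i X_{t+1-i}.
Substitute known values:
  E[X_{t+1} | ...] = (-0.249) * (0)
                   = 0.0000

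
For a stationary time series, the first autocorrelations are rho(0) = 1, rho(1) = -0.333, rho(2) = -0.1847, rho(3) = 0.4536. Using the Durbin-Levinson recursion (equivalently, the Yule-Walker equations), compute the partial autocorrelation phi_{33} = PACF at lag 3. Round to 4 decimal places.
\phi_{33} = 0.3300

The PACF at lag k is phi_{kk}, the last component of the solution
to the Yule-Walker system G_k phi = r_k where
  (G_k)_{ij} = rho(|i - j|), (r_k)_i = rho(i), i,j = 1..k.
Equivalently, Durbin-Levinson gives phi_{kk} iteratively:
  phi_{11} = rho(1)
  phi_{kk} = [rho(k) - sum_{j=1..k-1} phi_{k-1,j} rho(k-j)]
            / [1 - sum_{j=1..k-1} phi_{k-1,j} rho(j)],
  phi_{k,j} = phi_{k-1,j} - phi_{kk} phi_{k-1,k-j},  j = 1..k-1.
Step k = 1:
  phi_11 = rho(1) = -0.333.
Step k = 2:
  phi_22 = [rho(2) - phi_11 rho(1)] / [1 - phi_11 rho(1)] = [-0.1847 - (-0.333)(-0.333)] / [1 - (-0.333)(-0.333)]
         = -0.295589 / 0.889111 = -0.332455.
  Update: phi_21 = phi_11 - phi_22 phi_11 = -0.333 - (-0.332455)(-0.333) = -0.443707.
Step k = 3:
  phi_33 = [rho(3) - phi_21 rho(2) - phi_22 rho(1)] / [1 - phi_21 rho(1) - phi_22 rho(2)]
    numerator   = 0.4536 - (-0.443707)(-0.1847) - (-0.332455)(-0.333) = 0.26093988
    denominator = 1 - (-0.443707)(-0.333) - (-0.332455)(-0.1847) = 0.79084109
  phi_33 = 0.26093988 / 0.79084109 = 0.33.
Therefore phi_{33} = 0.3300.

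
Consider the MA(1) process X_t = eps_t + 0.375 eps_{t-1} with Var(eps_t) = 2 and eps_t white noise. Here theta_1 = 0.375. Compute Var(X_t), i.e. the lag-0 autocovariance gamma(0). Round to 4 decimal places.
\gamma(0) = 2.2813

For an MA(q) process X_t = eps_t + sum_i theta_i eps_{t-i} with
Var(eps_t) = sigma^2, the variance is
  gamma(0) = sigma^2 * (1 + sum_i theta_i^2).
  sum_i theta_i^2 = (0.375)^2 = 0.140625.
  gamma(0) = 2 * (1 + 0.140625) = 2 * 1.140625 = 2.28125, which rounds to 2.2813.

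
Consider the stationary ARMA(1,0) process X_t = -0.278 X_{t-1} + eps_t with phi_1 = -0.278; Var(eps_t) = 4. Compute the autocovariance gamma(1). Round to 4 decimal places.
\gamma(1) = -1.2051

Multiply the model equation by X_{t-k} and take expectations. With theta_0 = psi_0 = 1 and psi_j the MA(infinity) weights, this gives
  gamma(k) - sum_i phi_i gamma(k-i) = c_k,
  c_k = sigma^2 * sum_{j=k..q} theta_j psi_{j-k}   (c_k = 0 for k > q),
using gamma(-m) = gamma(m).
Pure AR (q = 0): c_0 = sigma^2 = 4, c_k = 0 for k >= 1.
Equations for k = 0 and k = 1 (AR order 1):
  gamma(0) = phi_1 gamma(1) + c_0
  gamma(1) = phi_1 gamma(0) + c_1
Substituting the second into the first: gamma(0) (1 - phi_1^2) = c_0 + phi_1 c_1, so
  gamma(0) = c_0 / (1 - phi_1^2) = 4 / (1 - (-0.278)^2) = 4 / 0.922716 = 4.335028.
  gamma(1) = phi_1 gamma(0) = (-0.278)(4.335028) = -1.205138.
Therefore gamma(1) = -1.2051 (to 4 decimal places).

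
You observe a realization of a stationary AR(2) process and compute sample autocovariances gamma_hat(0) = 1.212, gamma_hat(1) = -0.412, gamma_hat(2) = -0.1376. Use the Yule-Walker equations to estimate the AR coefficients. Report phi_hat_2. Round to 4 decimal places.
\hat\phi_{2} = -0.2590

The Yule-Walker equations for an AR(p) process read, in matrix form,
  Gamma_p phi = r_p,   with   (Gamma_p)_{ij} = gamma(|i - j|),
                       (r_p)_i = gamma(i),   i,j = 1..p.
Substitute the sample gammas (Toeplitz matrix and right-hand side of size 2):
  Gamma_p = [[1.212, -0.412], [-0.412, 1.212]]
  r_p     = [-0.412, -0.1376]
Written out:
  1.212 phi_1 - 0.412 phi_2 = -0.412
  -0.412 phi_1 + 1.212 phi_2 = -0.1376
Solve by Cramer's rule:
  det = gamma(0)^2 - gamma(1)^2 = (1.212)^2 - (-0.412)^2 = 1.468944 - 0.169744 = 1.2992
  phi_hat_1 = [gamma(1) gamma(0) - gamma(1) gamma(2)] / det = [(-0.412)(1.212) - (-0.412)(-0.1376)] / 1.2992 = -0.5560352 / 1.2992 = -0.428
  phi_hat_2 = [gamma(0) gamma(2) - gamma(1)^2] / det = [(1.212)(-0.1376) - (-0.412)^2] / 1.2992 = -0.3365152 / 1.2992 = -0.259
So phi_hat = [-0.4280, -0.2590].
Therefore phi_hat_2 = -0.2590.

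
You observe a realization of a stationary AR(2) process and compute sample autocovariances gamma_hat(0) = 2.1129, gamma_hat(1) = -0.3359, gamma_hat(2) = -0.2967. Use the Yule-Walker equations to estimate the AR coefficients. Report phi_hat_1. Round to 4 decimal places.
\hat\phi_{1} = -0.1860

The Yule-Walker equations for an AR(p) process read, in matrix form,
  Gamma_p phi = r_p,   with   (Gamma_p)_{ij} = gamma(|i - j|),
                       (r_p)_i = gamma(i),   i,j = 1..p.
Substitute the sample gammas (Toeplitz matrix and right-hand side of size 2):
  Gamma_p = [[2.1129, -0.3359], [-0.3359, 2.1129]]
  r_p     = [-0.3359, -0.2967]
Written out:
  2.1129 phi_1 - 0.3359 phi_2 = -0.3359
  -0.3359 phi_1 + 2.1129 phi_2 = -0.2967
Solve by Cramer's rule:
  det = gamma(0)^2 - gamma(1)^2 = (2.1129)^2 - (-0.3359)^2 = 4.46434641 - 0.11282881 = 4.3515176
  phi_hat_1 = [gamma(1) gamma(0) - gamma(1) gamma(2)] / det = [(-0.3359)(2.1129) - (-0.3359)(-0.2967)] / 4.3515176 = -0.80938464 / 4.3515176 = -0.186
  phi_hat_2 = [gamma(0) gamma(2) - gamma(1)^2] / det = [(2.1129)(-0.2967) - (-0.3359)^2] / 4.3515176 = -0.73972624 / 4.3515176 = -0.17
So phi_hat = [-0.1860, -0.1700].
Therefore phi_hat_1 = -0.1860.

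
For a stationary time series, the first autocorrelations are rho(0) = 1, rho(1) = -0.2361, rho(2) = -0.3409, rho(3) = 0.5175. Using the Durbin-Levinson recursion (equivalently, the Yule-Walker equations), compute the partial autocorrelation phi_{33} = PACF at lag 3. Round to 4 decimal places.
\phi_{33} = 0.3910

The PACF at lag k is phi_{kk}, the last component of the solution
to the Yule-Walker system G_k phi = r_k where
  (G_k)_{ij} = rho(|i - j|), (r_k)_i = rho(i), i,j = 1..k.
Equivalently, Durbin-Levinson gives phi_{kk} iteratively:
  phi_{11} = rho(1)
  phi_{kk} = [rho(k) - sum_{j=1..k-1} phi_{k-1,j} rho(k-j)]
            / [1 - sum_{j=1..k-1} phi_{k-1,j} rho(j)],
  phi_{k,j} = phi_{k-1,j} - phi_{kk} phi_{k-1,k-j},  j = 1..k-1.
Step k = 1:
  phi_11 = rho(1) = -0.2361.
Step k = 2:
  phi_22 = [rho(2) - phi_11 rho(1)] / [1 - phi_11 rho(1)] = [-0.3409 - (-0.2361)(-0.2361)] / [1 - (-0.2361)(-0.2361)]
         = -0.39664321 / 0.94425679 = -0.420059.
  Update: phi_21 = phi_11 - phi_22 phi_11 = -0.2361 - (-0.420059)(-0.2361) = -0.335276.
Step k = 3:
  phi_33 = [rho(3) - phi_21 rho(2) - phi_22 rho(1)] / [1 - phi_21 rho(1) - phi_22 rho(2)]
    numerator   = 0.5175 - (-0.335276)(-0.3409) - (-0.420059)(-0.2361) = 0.30402862
    denominator = 1 - (-0.335276)(-0.2361) - (-0.420059)(-0.3409) = 0.77764339
  phi_33 = 0.30402862 / 0.77764339 = 0.391.
Therefore phi_{33} = 0.3910.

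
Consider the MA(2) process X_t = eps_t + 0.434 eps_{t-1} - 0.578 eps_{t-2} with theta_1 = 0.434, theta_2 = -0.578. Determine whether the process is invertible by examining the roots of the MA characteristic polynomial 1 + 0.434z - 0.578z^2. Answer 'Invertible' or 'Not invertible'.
\text{Not invertible}

The MA(q) characteristic polynomial is P(z) = 1 + 0.434z - 0.578z^2.
Invertibility requires all roots to lie outside the unit circle, i.e. |z| > 1 for every root.
Set 1 + (0.434) z + (-0.578) z^2 = 0, i.e. a z^2 + b z + c = 0 with a = -0.578, b = 0.434, c = 1.
Discriminant D = b^2 - 4ac = (0.434)^2 - 4*(-0.578)*1 = 0.188356 - (-2.312) = 2.500356.
D >= 0, so the roots are real: z = (-b +/- sqrt(D)) / (2a) = (-0.434 +/- 1.581251) / (-1.156).
  z_1 = (-0.434 + 1.581251) / (-1.156) = -0.9924,   |z_1| = 0.9924.
  z_2 = (-0.434 - 1.581251) / (-1.156) = 1.7433,   |z_2| = 1.7433.
Moduli of all roots: 0.9924, 1.7433.
All moduli strictly greater than 1? No.
Verdict: Not invertible.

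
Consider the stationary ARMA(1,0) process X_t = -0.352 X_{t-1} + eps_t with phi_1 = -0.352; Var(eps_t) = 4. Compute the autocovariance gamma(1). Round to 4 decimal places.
\gamma(1) = -1.6071

Multiply the model equation by X_{t-k} and take expectations. With theta_0 = psi_0 = 1 and psi_j the MA(infinity) weights, this gives
  gamma(k) - sum_i phi_i gamma(k-i) = c_k,
  c_k = sigma^2 * sum_{j=k..q} theta_j psi_{j-k}   (c_k = 0 for k > q),
using gamma(-m) = gamma(m).
Pure AR (q = 0): c_0 = sigma^2 = 4, c_k = 0 for k >= 1.
Equations for k = 0 and k = 1 (AR order 1):
  gamma(0) = phi_1 gamma(1) + c_0
  gamma(1) = phi_1 gamma(0) + c_1
Substituting the second into the first: gamma(0) (1 - phi_1^2) = c_0 + phi_1 c_1, so
  gamma(0) = c_0 / (1 - phi_1^2) = 4 / (1 - (-0.352)^2) = 4 / 0.876096 = 4.56571.
  gamma(1) = phi_1 gamma(0) = (-0.352)(4.56571) = -1.60713.
Therefore gamma(1) = -1.6071 (to 4 decimal places).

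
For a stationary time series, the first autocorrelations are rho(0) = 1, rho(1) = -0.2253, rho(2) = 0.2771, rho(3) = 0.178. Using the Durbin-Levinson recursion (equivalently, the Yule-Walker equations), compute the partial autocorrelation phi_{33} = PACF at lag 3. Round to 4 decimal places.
\phi_{33} = 0.3119

The PACF at lag k is phi_{kk}, the last component of the solution
to the Yule-Walker system G_k phi = r_k where
  (G_k)_{ij} = rho(|i - j|), (r_k)_i = rho(i), i,j = 1..k.
Equivalently, Durbin-Levinson gives phi_{kk} iteratively:
  phi_{11} = rho(1)
  phi_{kk} = [rho(k) - sum_{j=1..k-1} phi_{k-1,j} rho(k-j)]
            / [1 - sum_{j=1..k-1} phi_{k-1,j} rho(j)],
  phi_{k,j} = phi_{k-1,j} - phi_{kk} phi_{k-1,k-j},  j = 1..k-1.
Step k = 1:
  phi_11 = rho(1) = -0.2253.
Step k = 2:
  phi_22 = [rho(2) - phi_11 rho(1)] / [1 - phi_11 rho(1)] = [0.2771 - (-0.2253)(-0.2253)] / [1 - (-0.2253)(-0.2253)]
         = 0.22633991 / 0.94923991 = 0.238443.
  Update: phi_21 = phi_11 - phi_22 phi_11 = -0.2253 - (0.238443)(-0.2253) = -0.171579.
Step k = 3:
  phi_33 = [rho(3) - phi_21 rho(2) - phi_22 rho(1)] / [1 - phi_21 rho(1) - phi_22 rho(2)]
    numerator   = 0.178 - (-0.171579)(0.2771) - (0.238443)(-0.2253) = 0.27926574
    denominator = 1 - (-0.171579)(-0.2253) - (0.238443)(0.2771) = 0.89527067
  phi_33 = 0.27926574 / 0.89527067 = 0.3119.
Therefore phi_{33} = 0.3119.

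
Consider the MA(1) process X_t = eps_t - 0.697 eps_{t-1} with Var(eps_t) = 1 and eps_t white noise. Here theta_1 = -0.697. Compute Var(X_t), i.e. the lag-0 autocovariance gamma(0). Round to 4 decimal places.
\gamma(0) = 1.4858

For an MA(q) process X_t = eps_t + sum_i theta_i eps_{t-i} with
Var(eps_t) = sigma^2, the variance is
  gamma(0) = sigma^2 * (1 + sum_i theta_i^2).
  sum_i theta_i^2 = (-0.697)^2 = 0.485809.
  gamma(0) = 1 * (1 + 0.485809) = 1 * 1.485809 = 1.485809, which rounds to 1.4858.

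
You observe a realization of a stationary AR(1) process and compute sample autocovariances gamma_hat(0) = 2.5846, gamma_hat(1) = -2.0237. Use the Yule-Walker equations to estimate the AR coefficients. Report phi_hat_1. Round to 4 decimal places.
\hat\phi_{1} = -0.7830

The Yule-Walker equations for an AR(p) process read, in matrix form,
  Gamma_p phi = r_p,   with   (Gamma_p)_{ij} = gamma(|i - j|),
                       (r_p)_i = gamma(i),   i,j = 1..p.
Substitute the sample gammas (Toeplitz matrix and right-hand side of size 1):
  Gamma_p = [[2.5846]]
  r_p     = [-2.0237]
With p = 1 this is the single equation gamma(0) phi_1 = gamma(1):
  phi_hat_1 = gamma(1) / gamma(0) = -2.0237 / 2.5846 = -0.7830.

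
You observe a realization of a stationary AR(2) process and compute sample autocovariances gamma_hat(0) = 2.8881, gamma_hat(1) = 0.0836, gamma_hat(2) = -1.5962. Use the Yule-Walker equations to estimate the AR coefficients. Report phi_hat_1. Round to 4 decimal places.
\hat\phi_{1} = 0.0450

The Yule-Walker equations for an AR(p) process read, in matrix form,
  Gamma_p phi = r_p,   with   (Gamma_p)_{ij} = gamma(|i - j|),
                       (r_p)_i = gamma(i),   i,j = 1..p.
Substitute the sample gammas (Toeplitz matrix and right-hand side of size 2):
  Gamma_p = [[2.8881, 0.0836], [0.0836, 2.8881]]
  r_p     = [0.0836, -1.5962]
Written out:
  2.8881 phi_1 + 0.0836 phi_2 = 0.0836
  0.0836 phi_1 + 2.8881 phi_2 = -1.5962
Solve by Cramer's rule:
  det = gamma(0)^2 - gamma(1)^2 = (2.8881)^2 - (0.0836)^2 = 8.34112161 - 0.00698896 = 8.33413265
  phi_hat_1 = [gamma(1) gamma(0) - gamma(1) gamma(2)] / det = [(0.0836)(2.8881) - (0.0836)(-1.5962)] / 8.33413265 = 0.37488748 / 8.33413265 = 0.045
  phi_hat_2 = [gamma(0) gamma(2) - gamma(1)^2] / det = [(2.8881)(-1.5962) - (0.0836)^2] / 8.33413265 = -4.61697418 / 8.33413265 = -0.554
So phi_hat = [0.0450, -0.5540].
Therefore phi_hat_1 = 0.0450.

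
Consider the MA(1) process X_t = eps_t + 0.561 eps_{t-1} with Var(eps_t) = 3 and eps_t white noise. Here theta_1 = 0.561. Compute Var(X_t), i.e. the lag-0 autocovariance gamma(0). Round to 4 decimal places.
\gamma(0) = 3.9442

For an MA(q) process X_t = eps_t + sum_i theta_i eps_{t-i} with
Var(eps_t) = sigma^2, the variance is
  gamma(0) = sigma^2 * (1 + sum_i theta_i^2).
  sum_i theta_i^2 = (0.561)^2 = 0.314721.
  gamma(0) = 3 * (1 + 0.314721) = 3 * 1.314721 = 3.944163, which rounds to 3.9442.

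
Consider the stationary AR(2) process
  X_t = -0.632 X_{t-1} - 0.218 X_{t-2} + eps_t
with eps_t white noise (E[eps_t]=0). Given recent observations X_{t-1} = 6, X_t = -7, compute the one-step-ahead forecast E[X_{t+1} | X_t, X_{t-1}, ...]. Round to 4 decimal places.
E[X_{t+1} \mid \mathcal F_t] = 3.1160

For an AR(p) model X_t = c + sum_i phi_i X_{t-i} + eps_t, the
one-step-ahead conditional mean is
  E[X_{t+1} | X_t, ...] = c + sum_i phi_i X_{t+1-i}.
Substitute known values:
  E[X_{t+1} | ...] = (-0.632) * (-7) + (-0.218) * (6)
                   = 3.1160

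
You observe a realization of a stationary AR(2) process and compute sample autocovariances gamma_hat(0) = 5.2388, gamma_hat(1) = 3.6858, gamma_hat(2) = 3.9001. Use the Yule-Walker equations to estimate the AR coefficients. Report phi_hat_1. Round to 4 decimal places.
\hat\phi_{1} = 0.3560

The Yule-Walker equations for an AR(p) process read, in matrix form,
  Gamma_p phi = r_p,   with   (Gamma_p)_{ij} = gamma(|i - j|),
                       (r_p)_i = gamma(i),   i,j = 1..p.
Substitute the sample gammas (Toeplitz matrix and right-hand side of size 2):
  Gamma_p = [[5.2388, 3.6858], [3.6858, 5.2388]]
  r_p     = [3.6858, 3.9001]
Written out:
  5.2388 phi_1 + 3.6858 phi_2 = 3.6858
  3.6858 phi_1 + 5.2388 phi_2 = 3.9001
Solve by Cramer's rule:
  det = gamma(0)^2 - gamma(1)^2 = (5.2388)^2 - (3.6858)^2 = 27.44502544 - 13.58512164 = 13.8599038
  phi_hat_1 = [gamma(1) gamma(0) - gamma(1) gamma(2)] / det = [(3.6858)(5.2388) - (3.6858)(3.9001)] / 13.8599038 = 4.93418046 / 13.8599038 = 0.356
  phi_hat_2 = [gamma(0) gamma(2) - gamma(1)^2] / det = [(5.2388)(3.9001) - (3.6858)^2] / 13.8599038 = 6.84672224 / 13.8599038 = 0.494
So phi_hat = [0.3560, 0.4940].
Therefore phi_hat_1 = 0.3560.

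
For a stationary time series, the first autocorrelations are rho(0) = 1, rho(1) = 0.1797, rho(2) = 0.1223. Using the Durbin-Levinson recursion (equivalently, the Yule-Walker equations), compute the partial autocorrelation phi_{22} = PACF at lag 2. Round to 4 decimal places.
\phi_{22} = 0.0930

The PACF at lag k is phi_{kk}, the last component of the solution
to the Yule-Walker system G_k phi = r_k where
  (G_k)_{ij} = rho(|i - j|), (r_k)_i = rho(i), i,j = 1..k.
Equivalently, Durbin-Levinson gives phi_{kk} iteratively:
  phi_{11} = rho(1)
  phi_{kk} = [rho(k) - sum_{j=1..k-1} phi_{k-1,j} rho(k-j)]
            / [1 - sum_{j=1..k-1} phi_{k-1,j} rho(j)],
  phi_{k,j} = phi_{k-1,j} - phi_{kk} phi_{k-1,k-j},  j = 1..k-1.
Step k = 1:
  phi_11 = rho(1) = 0.1797.
Step k = 2:
  phi_22 = [rho(2) - phi_11 rho(1)] / [1 - phi_11 rho(1)] = [0.1223 - (0.1797)(0.1797)] / [1 - (0.1797)(0.1797)]
         = 0.09000791 / 0.96770791 = 0.093.
Therefore phi_{22} = 0.0930.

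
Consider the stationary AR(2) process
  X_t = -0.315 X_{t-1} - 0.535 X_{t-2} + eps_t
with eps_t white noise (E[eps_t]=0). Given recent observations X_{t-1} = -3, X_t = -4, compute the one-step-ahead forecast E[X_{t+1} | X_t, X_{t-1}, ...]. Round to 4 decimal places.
E[X_{t+1} \mid \mathcal F_t] = 2.8650

For an AR(p) model X_t = c + sum_i phi_i X_{t-i} + eps_t, the
one-step-ahead conditional mean is
  E[X_{t+1} | X_t, ...] = c + sum_i phi_i X_{t+1-i}.
Substitute known values:
  E[X_{t+1} | ...] = (-0.315) * (-4) + (-0.535) * (-3)
                   = 2.8650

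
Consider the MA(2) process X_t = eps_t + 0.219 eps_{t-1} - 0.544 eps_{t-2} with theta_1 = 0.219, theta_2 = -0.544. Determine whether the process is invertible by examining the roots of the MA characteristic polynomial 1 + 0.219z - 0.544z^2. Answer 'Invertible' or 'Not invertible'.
\text{Invertible}

The MA(q) characteristic polynomial is P(z) = 1 + 0.219z - 0.544z^2.
Invertibility requires all roots to lie outside the unit circle, i.e. |z| > 1 for every root.
Set 1 + (0.219) z + (-0.544) z^2 = 0, i.e. a z^2 + b z + c = 0 with a = -0.544, b = 0.219, c = 1.
Discriminant D = b^2 - 4ac = (0.219)^2 - 4*(-0.544)*1 = 0.047961 - (-2.176) = 2.223961.
D >= 0, so the roots are real: z = (-b +/- sqrt(D)) / (2a) = (-0.219 +/- 1.491295) / (-1.088).
  z_1 = (-0.219 + 1.491295) / (-1.088) = -1.1694,   |z_1| = 1.1694.
  z_2 = (-0.219 - 1.491295) / (-1.088) = 1.572,   |z_2| = 1.572.
Moduli of all roots: 1.1694, 1.5720.
All moduli strictly greater than 1? Yes.
Verdict: Invertible.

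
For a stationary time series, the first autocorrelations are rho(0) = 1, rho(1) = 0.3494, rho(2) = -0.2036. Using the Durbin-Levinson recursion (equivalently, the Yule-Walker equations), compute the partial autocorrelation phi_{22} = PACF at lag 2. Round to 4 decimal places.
\phi_{22} = -0.3710

The PACF at lag k is phi_{kk}, the last component of the solution
to the Yule-Walker system G_k phi = r_k where
  (G_k)_{ij} = rho(|i - j|), (r_k)_i = rho(i), i,j = 1..k.
Equivalently, Durbin-Levinson gives phi_{kk} iteratively:
  phi_{11} = rho(1)
  phi_{kk} = [rho(k) - sum_{j=1..k-1} phi_{k-1,j} rho(k-j)]
            / [1 - sum_{j=1..k-1} phi_{k-1,j} rho(j)],
  phi_{k,j} = phi_{k-1,j} - phi_{kk} phi_{k-1,k-j},  j = 1..k-1.
Step k = 1:
  phi_11 = rho(1) = 0.3494.
Step k = 2:
  phi_22 = [rho(2) - phi_11 rho(1)] / [1 - phi_11 rho(1)] = [-0.2036 - (0.3494)(0.3494)] / [1 - (0.3494)(0.3494)]
         = -0.32568036 / 0.87791964 = -0.371.
Therefore phi_{22} = -0.3710.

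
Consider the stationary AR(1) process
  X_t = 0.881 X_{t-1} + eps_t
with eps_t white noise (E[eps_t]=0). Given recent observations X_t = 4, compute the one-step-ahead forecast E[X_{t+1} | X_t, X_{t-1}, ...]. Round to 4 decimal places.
E[X_{t+1} \mid \mathcal F_t] = 3.5240

For an AR(p) model X_t = c + sum_i phi_i X_{t-i} + eps_t, the
one-step-ahead conditional mean is
  E[X_{t+1} | X_t, ...] = c + sum_i phi_i X_{t+1-i}.
Substitute known values:
  E[X_{t+1} | ...] = (0.881) * (4)
                   = 3.5240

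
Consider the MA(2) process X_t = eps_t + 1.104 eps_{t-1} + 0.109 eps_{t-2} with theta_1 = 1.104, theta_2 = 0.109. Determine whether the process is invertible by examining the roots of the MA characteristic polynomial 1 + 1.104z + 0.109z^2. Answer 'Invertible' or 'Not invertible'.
\text{Invertible}

The MA(q) characteristic polynomial is P(z) = 1 + 1.104z + 0.109z^2.
Invertibility requires all roots to lie outside the unit circle, i.e. |z| > 1 for every root.
Set 1 + (1.104) z + (0.109) z^2 = 0, i.e. a z^2 + b z + c = 0 with a = 0.109, b = 1.104, c = 1.
Discriminant D = b^2 - 4ac = (1.104)^2 - 4*(0.109)*1 = 1.218816 - (0.436) = 0.782816.
D >= 0, so the roots are real: z = (-b +/- sqrt(D)) / (2a) = (-1.104 +/- 0.884769) / (0.218).
  z_1 = (-1.104 + 0.884769) / (0.218) = -1.0056,   |z_1| = 1.0056.
  z_2 = (-1.104 - 0.884769) / (0.218) = -9.1228,   |z_2| = 9.1228.
Moduli of all roots: 1.0056, 9.1228.
All moduli strictly greater than 1? Yes.
Verdict: Invertible.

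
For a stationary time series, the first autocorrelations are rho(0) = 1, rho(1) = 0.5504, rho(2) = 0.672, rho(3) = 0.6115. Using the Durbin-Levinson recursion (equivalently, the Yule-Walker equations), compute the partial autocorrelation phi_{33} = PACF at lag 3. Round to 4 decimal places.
\phi_{33} = 0.2911

The PACF at lag k is phi_{kk}, the last component of the solution
to the Yule-Walker system G_k phi = r_k where
  (G_k)_{ij} = rho(|i - j|), (r_k)_i = rho(i), i,j = 1..k.
Equivalently, Durbin-Levinson gives phi_{kk} iteratively:
  phi_{11} = rho(1)
  phi_{kk} = [rho(k) - sum_{j=1..k-1} phi_{k-1,j} rho(k-j)]
            / [1 - sum_{j=1..k-1} phi_{k-1,j} rho(j)],
  phi_{k,j} = phi_{k-1,j} - phi_{kk} phi_{k-1,k-j},  j = 1..k-1.
Step k = 1:
  phi_11 = rho(1) = 0.5504.
Step k = 2:
  phi_22 = [rho(2) - phi_11 rho(1)] / [1 - phi_11 rho(1)] = [0.672 - (0.5504)(0.5504)] / [1 - (0.5504)(0.5504)]
         = 0.36905984 / 0.69705984 = 0.529452.
  Update: phi_21 = phi_11 - phi_22 phi_11 = 0.5504 - (0.529452)(0.5504) = 0.25899.
Step k = 3:
  phi_33 = [rho(3) - phi_21 rho(2) - phi_22 rho(1)] / [1 - phi_21 rho(1) - phi_22 rho(2)]
    numerator   = 0.6115 - (0.25899)(0.672) - (0.529452)(0.5504) = 0.14604857
    denominator = 1 - (0.25899)(0.5504) - (0.529452)(0.672) = 0.50166031
  phi_33 = 0.14604857 / 0.50166031 = 0.2911.
Therefore phi_{33} = 0.2911.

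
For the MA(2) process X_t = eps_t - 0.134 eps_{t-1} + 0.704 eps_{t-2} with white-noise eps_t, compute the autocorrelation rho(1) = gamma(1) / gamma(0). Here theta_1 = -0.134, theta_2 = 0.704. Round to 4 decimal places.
\rho(1) = -0.1509

For an MA(q) process with theta_0 = 1, the autocovariance is
  gamma(k) = sigma^2 * sum_{i=0..q-k} theta_i * theta_{i+k},
and rho(k) = gamma(k) / gamma(0). Sigma^2 cancels.
  numerator   = (1)*(-0.134) + (-0.134)*(0.704) = -0.228336.
  denominator = (1)^2 + (-0.134)^2 + (0.704)^2 = 1.513572.
  rho(1) = -0.228336 / 1.513572 = -0.1509.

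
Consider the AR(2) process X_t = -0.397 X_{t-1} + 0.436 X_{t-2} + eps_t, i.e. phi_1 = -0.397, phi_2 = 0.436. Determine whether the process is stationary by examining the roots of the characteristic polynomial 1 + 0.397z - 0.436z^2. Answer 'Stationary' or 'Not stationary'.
\text{Stationary}

The AR(p) characteristic polynomial is P(z) = 1 + 0.397z - 0.436z^2.
Stationarity requires all roots to lie outside the unit circle, i.e. |z| > 1 for every root.
Set 1 + (0.397) z + (-0.436) z^2 = 0, i.e. a z^2 + b z + c = 0 with a = -0.436, b = 0.397, c = 1.
Discriminant D = b^2 - 4ac = (0.397)^2 - 4*(-0.436)*1 = 0.157609 - (-1.744) = 1.901609.
D >= 0, so the roots are real: z = (-b +/- sqrt(D)) / (2a) = (-0.397 +/- 1.378988) / (-0.872).
  z_1 = (-0.397 + 1.378988) / (-0.872) = -1.1261,   |z_1| = 1.1261.
  z_2 = (-0.397 - 1.378988) / (-0.872) = 2.0367,   |z_2| = 2.0367.
Moduli of all roots: 1.1261, 2.0367.
All moduli strictly greater than 1? Yes.
Verdict: Stationary.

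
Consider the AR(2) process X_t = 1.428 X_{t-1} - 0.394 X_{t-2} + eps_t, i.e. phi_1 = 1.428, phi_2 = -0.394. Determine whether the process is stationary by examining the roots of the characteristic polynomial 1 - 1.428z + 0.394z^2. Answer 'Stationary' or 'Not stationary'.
\text{Not stationary}

The AR(p) characteristic polynomial is P(z) = 1 - 1.428z + 0.394z^2.
Stationarity requires all roots to lie outside the unit circle, i.e. |z| > 1 for every root.
Set 1 + (-1.428) z + (0.394) z^2 = 0, i.e. a z^2 + b z + c = 0 with a = 0.394, b = -1.428, c = 1.
Discriminant D = b^2 - 4ac = (-1.428)^2 - 4*(0.394)*1 = 2.039184 - (1.576) = 0.463184.
D >= 0, so the roots are real: z = (-b +/- sqrt(D)) / (2a) = (1.428 +/- 0.680576) / (0.788).
  z_1 = (1.428 + 0.680576) / (0.788) = 2.6759,   |z_1| = 2.6759.
  z_2 = (1.428 - 0.680576) / (0.788) = 0.9485,   |z_2| = 0.9485.
Moduli of all roots: 2.6759, 0.9485.
All moduli strictly greater than 1? No.
Verdict: Not stationary.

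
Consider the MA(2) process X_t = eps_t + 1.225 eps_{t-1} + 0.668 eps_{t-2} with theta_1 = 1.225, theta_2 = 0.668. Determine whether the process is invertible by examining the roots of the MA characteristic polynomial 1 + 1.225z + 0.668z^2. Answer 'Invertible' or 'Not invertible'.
\text{Invertible}

The MA(q) characteristic polynomial is P(z) = 1 + 1.225z + 0.668z^2.
Invertibility requires all roots to lie outside the unit circle, i.e. |z| > 1 for every root.
Set 1 + (1.225) z + (0.668) z^2 = 0, i.e. a z^2 + b z + c = 0 with a = 0.668, b = 1.225, c = 1.
Discriminant D = b^2 - 4ac = (1.225)^2 - 4*(0.668)*1 = 1.500625 - (2.672) = -1.171375.
D < 0, so the roots are the complex-conjugate pair z = (-b +/- i sqrt(-D)) / (2a) = -0.9169 +/- 0.8101i.
For a conjugate pair |z|^2 = z * conj(z) = (product of roots) = c/a = 1/(0.668) = 1.497006, so |z| = sqrt(1.497006) = 1.2235 for both roots.
Moduli of all roots: 1.2235, 1.2235.
All moduli strictly greater than 1? Yes.
Verdict: Invertible.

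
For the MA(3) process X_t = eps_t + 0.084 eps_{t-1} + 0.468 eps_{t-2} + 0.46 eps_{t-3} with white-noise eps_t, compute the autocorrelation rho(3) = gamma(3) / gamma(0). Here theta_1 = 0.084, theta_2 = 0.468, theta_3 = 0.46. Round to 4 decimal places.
\rho(3) = 0.3200

For an MA(q) process with theta_0 = 1, the autocovariance is
  gamma(k) = sigma^2 * sum_{i=0..q-k} theta_i * theta_{i+k},
and rho(k) = gamma(k) / gamma(0). Sigma^2 cancels.
  numerator   = (1)*(0.46) = 0.46.
  denominator = (1)^2 + (0.084)^2 + (0.468)^2 + (0.46)^2 = 1.43768.
  rho(3) = 0.46 / 1.43768 = 0.3200.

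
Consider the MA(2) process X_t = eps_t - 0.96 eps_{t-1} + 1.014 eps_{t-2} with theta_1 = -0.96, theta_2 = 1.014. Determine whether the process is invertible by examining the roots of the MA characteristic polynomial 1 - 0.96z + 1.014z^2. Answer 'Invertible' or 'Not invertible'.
\text{Not invertible}

The MA(q) characteristic polynomial is P(z) = 1 - 0.96z + 1.014z^2.
Invertibility requires all roots to lie outside the unit circle, i.e. |z| > 1 for every root.
Set 1 + (-0.96) z + (1.014) z^2 = 0, i.e. a z^2 + b z + c = 0 with a = 1.014, b = -0.96, c = 1.
Discriminant D = b^2 - 4ac = (-0.96)^2 - 4*(1.014)*1 = 0.9216 - (4.056) = -3.1344.
D < 0, so the roots are the complex-conjugate pair z = (-b +/- i sqrt(-D)) / (2a) = 0.4734 +/- 0.873i.
For a conjugate pair |z|^2 = z * conj(z) = (product of roots) = c/a = 1/(1.014) = 0.986193, so |z| = sqrt(0.986193) = 0.9931 for both roots.
Moduli of all roots: 0.9931, 0.9931.
All moduli strictly greater than 1? No.
Verdict: Not invertible.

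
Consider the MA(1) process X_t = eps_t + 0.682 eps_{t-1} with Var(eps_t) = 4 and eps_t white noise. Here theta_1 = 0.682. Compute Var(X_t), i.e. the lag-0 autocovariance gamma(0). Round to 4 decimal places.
\gamma(0) = 5.8605

For an MA(q) process X_t = eps_t + sum_i theta_i eps_{t-i} with
Var(eps_t) = sigma^2, the variance is
  gamma(0) = sigma^2 * (1 + sum_i theta_i^2).
  sum_i theta_i^2 = (0.682)^2 = 0.465124.
  gamma(0) = 4 * (1 + 0.465124) = 4 * 1.465124 = 5.860496, which rounds to 5.8605.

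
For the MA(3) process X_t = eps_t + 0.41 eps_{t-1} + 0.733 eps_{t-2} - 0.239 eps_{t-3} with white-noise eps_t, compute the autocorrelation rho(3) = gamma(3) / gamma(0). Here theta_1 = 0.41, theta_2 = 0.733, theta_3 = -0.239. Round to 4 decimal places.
\rho(3) = -0.1356

For an MA(q) process with theta_0 = 1, the autocovariance is
  gamma(k) = sigma^2 * sum_{i=0..q-k} theta_i * theta_{i+k},
and rho(k) = gamma(k) / gamma(0). Sigma^2 cancels.
  numerator   = (1)*(-0.239) = -0.239.
  denominator = (1)^2 + (0.41)^2 + (0.733)^2 + (-0.239)^2 = 1.76251.
  rho(3) = -0.239 / 1.76251 = -0.1356.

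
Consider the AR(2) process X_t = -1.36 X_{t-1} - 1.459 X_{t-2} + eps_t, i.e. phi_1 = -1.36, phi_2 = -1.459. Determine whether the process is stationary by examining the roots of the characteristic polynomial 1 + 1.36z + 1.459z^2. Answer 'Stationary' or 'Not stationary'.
\text{Not stationary}

The AR(p) characteristic polynomial is P(z) = 1 + 1.36z + 1.459z^2.
Stationarity requires all roots to lie outside the unit circle, i.e. |z| > 1 for every root.
Set 1 + (1.36) z + (1.459) z^2 = 0, i.e. a z^2 + b z + c = 0 with a = 1.459, b = 1.36, c = 1.
Discriminant D = b^2 - 4ac = (1.36)^2 - 4*(1.459)*1 = 1.8496 - (5.836) = -3.9864.
D < 0, so the roots are the complex-conjugate pair z = (-b +/- i sqrt(-D)) / (2a) = -0.4661 +/- 0.6842i.
For a conjugate pair |z|^2 = z * conj(z) = (product of roots) = c/a = 1/(1.459) = 0.685401, so |z| = sqrt(0.685401) = 0.8279 for both roots.
Moduli of all roots: 0.8279, 0.8279.
All moduli strictly greater than 1? No.
Verdict: Not stationary.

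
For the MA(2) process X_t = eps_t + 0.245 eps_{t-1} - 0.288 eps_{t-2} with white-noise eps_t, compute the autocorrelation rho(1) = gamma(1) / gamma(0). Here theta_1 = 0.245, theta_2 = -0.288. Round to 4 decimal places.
\rho(1) = 0.1526

For an MA(q) process with theta_0 = 1, the autocovariance is
  gamma(k) = sigma^2 * sum_{i=0..q-k} theta_i * theta_{i+k},
and rho(k) = gamma(k) / gamma(0). Sigma^2 cancels.
  numerator   = (1)*(0.245) + (0.245)*(-0.288) = 0.17444.
  denominator = (1)^2 + (0.245)^2 + (-0.288)^2 = 1.142969.
  rho(1) = 0.17444 / 1.142969 = 0.1526.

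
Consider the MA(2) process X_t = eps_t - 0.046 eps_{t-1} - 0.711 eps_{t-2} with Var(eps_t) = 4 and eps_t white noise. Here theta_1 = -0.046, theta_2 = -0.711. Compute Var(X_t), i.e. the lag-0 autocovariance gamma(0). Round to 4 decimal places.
\gamma(0) = 6.0305

For an MA(q) process X_t = eps_t + sum_i theta_i eps_{t-i} with
Var(eps_t) = sigma^2, the variance is
  gamma(0) = sigma^2 * (1 + sum_i theta_i^2).
  sum_i theta_i^2 = (-0.046)^2 + (-0.711)^2 = 0.002116 + 0.505521 = 0.507637.
  gamma(0) = 4 * (1 + 0.507637) = 4 * 1.507637 = 6.030548, which rounds to 6.0305.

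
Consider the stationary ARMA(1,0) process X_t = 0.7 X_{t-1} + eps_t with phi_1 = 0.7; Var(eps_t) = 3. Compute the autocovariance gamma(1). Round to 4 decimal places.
\gamma(1) = 4.1176

Multiply the model equation by X_{t-k} and take expectations. With theta_0 = psi_0 = 1 and psi_j the MA(infinity) weights, this gives
  gamma(k) - sum_i phi_i gamma(k-i) = c_k,
  c_k = sigma^2 * sum_{j=k..q} theta_j psi_{j-k}   (c_k = 0 for k > q),
using gamma(-m) = gamma(m).
Pure AR (q = 0): c_0 = sigma^2 = 3, c_k = 0 for k >= 1.
Equations for k = 0 and k = 1 (AR order 1):
  gamma(0) = phi_1 gamma(1) + c_0
  gamma(1) = phi_1 gamma(0) + c_1
Substituting the second into the first: gamma(0) (1 - phi_1^2) = c_0 + phi_1 c_1, so
  gamma(0) = c_0 / (1 - phi_1^2) = 3 / (1 - (0.7)^2) = 3 / 0.51 = 5.882353.
  gamma(1) = phi_1 gamma(0) = (0.7)(5.882353) = 4.117647.
Therefore gamma(1) = 4.1176 (to 4 decimal places).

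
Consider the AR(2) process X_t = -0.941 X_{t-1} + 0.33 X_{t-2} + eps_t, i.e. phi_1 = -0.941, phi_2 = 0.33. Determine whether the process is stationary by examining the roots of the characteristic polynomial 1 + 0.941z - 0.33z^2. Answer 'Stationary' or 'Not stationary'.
\text{Not stationary}

The AR(p) characteristic polynomial is P(z) = 1 + 0.941z - 0.33z^2.
Stationarity requires all roots to lie outside the unit circle, i.e. |z| > 1 for every root.
Set 1 + (0.941) z + (-0.33) z^2 = 0, i.e. a z^2 + b z + c = 0 with a = -0.33, b = 0.941, c = 1.
Discriminant D = b^2 - 4ac = (0.941)^2 - 4*(-0.33)*1 = 0.885481 - (-1.32) = 2.205481.
D >= 0, so the roots are real: z = (-b +/- sqrt(D)) / (2a) = (-0.941 +/- 1.485086) / (-0.66).
  z_1 = (-0.941 + 1.485086) / (-0.66) = -0.8244,   |z_1| = 0.8244.
  z_2 = (-0.941 - 1.485086) / (-0.66) = 3.6759,   |z_2| = 3.6759.
Moduli of all roots: 0.8244, 3.6759.
All moduli strictly greater than 1? No.
Verdict: Not stationary.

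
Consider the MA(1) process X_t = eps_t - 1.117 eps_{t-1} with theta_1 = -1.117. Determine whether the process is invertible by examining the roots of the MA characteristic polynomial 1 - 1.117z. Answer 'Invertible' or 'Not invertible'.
\text{Not invertible}

The MA(q) characteristic polynomial is P(z) = 1 - 1.117z.
Invertibility requires all roots to lie outside the unit circle, i.e. |z| > 1 for every root.
This is linear in z: 1 + (-1.117) z = 0  =>  z = -1/(-1.117) = 0.895255,  |z| = 0.895255.
Moduli of all roots: 0.8953.
All moduli strictly greater than 1? No.
Verdict: Not invertible.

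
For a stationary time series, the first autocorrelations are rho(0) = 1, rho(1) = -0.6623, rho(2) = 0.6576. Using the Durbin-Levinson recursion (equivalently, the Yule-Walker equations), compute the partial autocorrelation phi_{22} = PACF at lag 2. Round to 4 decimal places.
\phi_{22} = 0.3901

The PACF at lag k is phi_{kk}, the last component of the solution
to the Yule-Walker system G_k phi = r_k where
  (G_k)_{ij} = rho(|i - j|), (r_k)_i = rho(i), i,j = 1..k.
Equivalently, Durbin-Levinson gives phi_{kk} iteratively:
  phi_{11} = rho(1)
  phi_{kk} = [rho(k) - sum_{j=1..k-1} phi_{k-1,j} rho(k-j)]
            / [1 - sum_{j=1..k-1} phi_{k-1,j} rho(j)],
  phi_{k,j} = phi_{k-1,j} - phi_{kk} phi_{k-1,k-j},  j = 1..k-1.
Step k = 1:
  phi_11 = rho(1) = -0.6623.
Step k = 2:
  phi_22 = [rho(2) - phi_11 rho(1)] / [1 - phi_11 rho(1)] = [0.6576 - (-0.6623)(-0.6623)] / [1 - (-0.6623)(-0.6623)]
         = 0.21895871 / 0.56135871 = 0.3901.
Therefore phi_{22} = 0.3901.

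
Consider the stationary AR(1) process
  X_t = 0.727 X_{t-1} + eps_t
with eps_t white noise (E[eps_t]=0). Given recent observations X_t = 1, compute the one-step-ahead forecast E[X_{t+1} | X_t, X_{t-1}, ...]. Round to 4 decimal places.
E[X_{t+1} \mid \mathcal F_t] = 0.7270

For an AR(p) model X_t = c + sum_i phi_i X_{t-i} + eps_t, the
one-step-ahead conditional mean is
  E[X_{t+1} | X_t, ...] = c + sum_i phi_i X_{t+1-i}.
Substitute known values:
  E[X_{t+1} | ...] = (0.727) * (1)
                   = 0.7270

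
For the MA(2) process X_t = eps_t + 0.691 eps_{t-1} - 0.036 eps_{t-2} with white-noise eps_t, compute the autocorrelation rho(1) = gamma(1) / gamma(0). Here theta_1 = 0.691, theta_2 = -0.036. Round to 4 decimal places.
\rho(1) = 0.4505

For an MA(q) process with theta_0 = 1, the autocovariance is
  gamma(k) = sigma^2 * sum_{i=0..q-k} theta_i * theta_{i+k},
and rho(k) = gamma(k) / gamma(0). Sigma^2 cancels.
  numerator   = (1)*(0.691) + (0.691)*(-0.036) = 0.666124.
  denominator = (1)^2 + (0.691)^2 + (-0.036)^2 = 1.478777.
  rho(1) = 0.666124 / 1.478777 = 0.4505.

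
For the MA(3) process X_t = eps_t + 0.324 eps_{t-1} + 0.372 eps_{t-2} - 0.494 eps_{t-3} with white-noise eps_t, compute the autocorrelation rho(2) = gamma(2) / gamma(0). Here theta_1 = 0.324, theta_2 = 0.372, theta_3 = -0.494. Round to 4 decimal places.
\rho(2) = 0.1425

For an MA(q) process with theta_0 = 1, the autocovariance is
  gamma(k) = sigma^2 * sum_{i=0..q-k} theta_i * theta_{i+k},
and rho(k) = gamma(k) / gamma(0). Sigma^2 cancels.
  numerator   = (1)*(0.372) + (0.324)*(-0.494) = 0.211944.
  denominator = (1)^2 + (0.324)^2 + (0.372)^2 + (-0.494)^2 = 1.487396.
  rho(2) = 0.211944 / 1.487396 = 0.1425.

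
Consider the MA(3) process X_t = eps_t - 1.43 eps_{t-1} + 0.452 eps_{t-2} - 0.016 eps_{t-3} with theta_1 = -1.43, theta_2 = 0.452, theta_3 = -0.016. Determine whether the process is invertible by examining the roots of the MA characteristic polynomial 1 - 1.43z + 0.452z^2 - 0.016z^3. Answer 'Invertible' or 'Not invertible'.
\text{Invertible}

The MA(q) characteristic polynomial is P(z) = 1 - 1.43z + 0.452z^2 - 0.016z^3.
Invertibility requires all roots to lie outside the unit circle, i.e. |z| > 1 for every root.
Degree 3: look for a simple real root z0 first, then factor out (1 - z/z0) and solve the remaining quadratic.
Testing z0 = 2.5: P(2.5) = 1 + (-1.43)(2.5) + (0.452)(2.5)^2 + (-0.016)(2.5)^3
  = 1 + (-3.575) + (2.825) + (-0.25) = 0.  So z_0 = 2.5 is a root, |z_0| = 2.5.
Divide out the factor (1 - 0.4 z) = (1 - z/z0) (since 1/z0 = 0.4):
  P(z) = (1 - 0.4 z)(1 + (-1.03) z + (0.04) z^2)
  [check: z-coef -1.03 - (0.4) = -1.43; z^2-coef 0.04 - (0.4)(-1.03) = 0.452; z^3-coef -(0.4)(0.04) = -0.016.]
Remaining roots from the quadratic factor 1 + (-1.03) z + (0.04) z^2:
  Set 1 + (-1.03) z + (0.04) z^2 = 0, i.e. a z^2 + b z + c = 0 with a = 0.04, b = -1.03, c = 1.
  Discriminant D = b^2 - 4ac = (-1.03)^2 - 4*(0.04)*1 = 1.0609 - (0.16) = 0.9009.
  D >= 0, so the roots are real: z = (-b +/- sqrt(D)) / (2a) = (1.03 +/- 0.949158) / (0.08).
    z_1 = (1.03 + 0.949158) / (0.08) = 24.7395,   |z_1| = 24.7395.
    z_2 = (1.03 - 0.949158) / (0.08) = 1.0105,   |z_2| = 1.0105.
Moduli of all roots: 2.5000, 24.7395, 1.0105.
All moduli strictly greater than 1? Yes.
Verdict: Invertible.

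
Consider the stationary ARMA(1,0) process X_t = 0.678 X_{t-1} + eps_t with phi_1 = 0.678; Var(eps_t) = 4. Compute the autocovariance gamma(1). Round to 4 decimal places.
\gamma(1) = 5.0193

Multiply the model equation by X_{t-k} and take expectations. With theta_0 = psi_0 = 1 and psi_j the MA(infinity) weights, this gives
  gamma(k) - sum_i phi_i gamma(k-i) = c_k,
  c_k = sigma^2 * sum_{j=k..q} theta_j psi_{j-k}   (c_k = 0 for k > q),
using gamma(-m) = gamma(m).
Pure AR (q = 0): c_0 = sigma^2 = 4, c_k = 0 for k >= 1.
Equations for k = 0 and k = 1 (AR order 1):
  gamma(0) = phi_1 gamma(1) + c_0
  gamma(1) = phi_1 gamma(0) + c_1
Substituting the second into the first: gamma(0) (1 - phi_1^2) = c_0 + phi_1 c_1, so
  gamma(0) = c_0 / (1 - phi_1^2) = 4 / (1 - (0.678)^2) = 4 / 0.540316 = 7.403075.
  gamma(1) = phi_1 gamma(0) = (0.678)(7.403075) = 5.019285.
Therefore gamma(1) = 5.0193 (to 4 decimal places).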